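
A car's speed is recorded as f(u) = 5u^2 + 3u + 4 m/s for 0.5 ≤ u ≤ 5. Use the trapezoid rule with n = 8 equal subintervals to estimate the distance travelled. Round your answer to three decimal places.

264.437

Δu = (5 − 0.5)/8 = 0.5625.
f(0.5) = 6.75, f(1.0625) = 12.83203125, f(1.625) = 22.078125, f(2.1875) = 34.48828125, f(2.75) = 50.0625, f(3.3125) = 68.80078125, f(3.875) = 90.703125, f(4.4375) = 115.76953125, f(5) = 144.
T_8 = (Δu/2)·[f(u_0) + 2f(u_1) + ... + 2f(u_{7}) + f(u_8)].
Sum ≈ 264.437.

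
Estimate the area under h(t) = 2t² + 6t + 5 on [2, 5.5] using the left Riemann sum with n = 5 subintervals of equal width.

176.68

Δt = (5.5 − 2)/5 = 0.7.
Left endpoints: 2, 2.7, 3.4, 4.1, 4.8.
h(2) = 25, h(2.7) = 35.78, h(3.4) = 48.52, h(4.1) = 63.22, h(4.8) = 79.88.
Sum = Δt · [h(2) + h(2.7) + h(3.4) + h(4.1) + h(4.8)].
Sum = 176.68.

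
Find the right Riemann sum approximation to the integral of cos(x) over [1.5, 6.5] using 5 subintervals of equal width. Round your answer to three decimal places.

Δx = (6.5 − 1.5)/5 = 1.
Right endpoints: 2.5, 3.5, 4.5, 5.5, 6.5.
f(2.5) ≈ -0.801, f(3.5) ≈ -0.936, f(4.5) ≈ -0.211, f(5.5) ≈ 0.709, f(6.5) ≈ 0.977.
Sum = Δx · [f(2.5) + f(3.5) + f(4.5) + f(5.5) + f(6.5)].
Sum ≈ -0.263.

-0.263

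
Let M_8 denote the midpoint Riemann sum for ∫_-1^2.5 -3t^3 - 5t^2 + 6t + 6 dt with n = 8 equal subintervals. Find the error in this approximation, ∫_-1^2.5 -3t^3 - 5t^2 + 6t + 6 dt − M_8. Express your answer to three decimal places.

Exact integral: ∫_-1^2.5 f(t) dt ≈ -19.50521.
M_8 ≈ -18.84924.
Error ≈ -19.50521 − (-18.84924) ≈ -0.656.

-0.656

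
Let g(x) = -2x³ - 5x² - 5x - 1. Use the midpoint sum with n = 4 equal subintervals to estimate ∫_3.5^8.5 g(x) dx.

-3615.390625

Δx = (8.5 − 3.5)/4 = 1.25.
Midpoints: 4.125, 5.375, 6.625, 7.875.
g(4.125) = -247.08203125, g(5.375) = -482.90234375, g(6.625) = -835.12890625, g(7.875) = -1327.19921875.
Sum = Δx · [g(4.125) + g(5.375) + g(6.625) + g(7.875)].
Sum = -3615.390625.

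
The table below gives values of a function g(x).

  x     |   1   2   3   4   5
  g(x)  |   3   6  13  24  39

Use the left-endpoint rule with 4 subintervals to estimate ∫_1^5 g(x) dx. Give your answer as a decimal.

46

Δx = 1.
Sum = 1·[3 + 6 + 13 + 24] = 46.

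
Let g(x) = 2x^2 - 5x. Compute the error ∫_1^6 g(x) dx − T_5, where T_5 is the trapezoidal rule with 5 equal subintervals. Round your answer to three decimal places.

-1.667

Exact integral: ∫_1^6 g(x) dx ≈ 55.83333.
T_5 = 57.5.
Error ≈ 55.83333 − 57.5 ≈ -1.667.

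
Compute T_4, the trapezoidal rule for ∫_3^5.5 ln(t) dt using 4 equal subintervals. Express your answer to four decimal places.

3.5754

Δt = (5.5 − 3)/4 = 0.625.
f(3) ≈ 1.0986, f(3.625) ≈ 1.2879, f(4.25) ≈ 1.4469, f(4.875) ≈ 1.5841, f(5.5) ≈ 1.7047.
T_4 = (Δt/2)·[f(t_0) + 2f(t_1) + 2f(t_2) + 2f(t_3) + f(t_4)].
Sum ≈ 3.5754.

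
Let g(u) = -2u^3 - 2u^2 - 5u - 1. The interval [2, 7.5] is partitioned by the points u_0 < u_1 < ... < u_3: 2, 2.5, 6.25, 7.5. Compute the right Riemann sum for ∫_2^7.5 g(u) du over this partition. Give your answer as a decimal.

Subinterval widths: 0.5, 3.75, 1.25.
Right endpoints: 2.5, 6.25, 7.5.
g(2.5) = -57.25, g(6.25) = -598.65625, g(7.5) = -994.75.
Sum = Σ Δu_i · g(u_i).
Sum = -3517.0234375.

-3517.0234375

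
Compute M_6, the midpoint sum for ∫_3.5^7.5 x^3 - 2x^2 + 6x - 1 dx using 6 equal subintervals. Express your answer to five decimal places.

Δx = (7.5 − 3.5)/6 = 2/3.
Midpoints: 23/6, 4.5, 31/6, 35/6, 6.5, 43/6.
f(23/6) = 10571/216, f(4.5) = 76.625, f(31/6) = 24739/216, f(35/6) = 35519/216, f(6.5) = 228.125, f(43/6) = 66391/216.
Sum = Δx · [f(23/6) + f(4.5) + f(31/6) + ...].
Sum ≈ 626.68519.

626.68519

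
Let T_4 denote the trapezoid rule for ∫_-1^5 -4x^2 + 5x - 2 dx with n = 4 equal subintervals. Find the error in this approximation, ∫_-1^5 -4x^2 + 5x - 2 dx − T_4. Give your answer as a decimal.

Exact integral: ∫_-1^5 f(x) dx = -120.
T_4 = -129.
Error = -120 − (-129) = 9.

9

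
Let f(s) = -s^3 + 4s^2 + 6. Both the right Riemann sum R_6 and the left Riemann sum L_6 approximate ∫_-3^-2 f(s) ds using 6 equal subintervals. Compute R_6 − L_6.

R_6 ≈ 44.3865741.
L_6 ≈ 50.8865741.
R_6 − L_6 = -6.5.

-6.5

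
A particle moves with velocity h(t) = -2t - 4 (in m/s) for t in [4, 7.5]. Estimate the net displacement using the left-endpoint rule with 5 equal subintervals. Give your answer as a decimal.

Δt = (7.5 − 4)/5 = 0.7.
Left endpoints: 4, 4.7, 5.4, 6.1, 6.8.
h(4) = -12, h(4.7) = -13.4, h(5.4) = -14.8, h(6.1) = -16.2, h(6.8) = -17.6.
Sum = Δt · [h(4) + h(4.7) + h(5.4) + h(6.1) + h(6.8)].
Sum = -51.8.

-51.8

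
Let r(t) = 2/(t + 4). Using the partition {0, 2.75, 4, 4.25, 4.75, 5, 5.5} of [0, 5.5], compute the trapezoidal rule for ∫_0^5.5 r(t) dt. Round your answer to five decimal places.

1.78018

Subinterval widths: 2.75, 1.25, 0.25, 0.5, 0.25, 0.5.
r(0) = 0.5, r(2.75) = 8/27, r(4) = 0.25, r(4.25) = 8/33, r(4.75) = 8/35, r(5) = 2/9, r(5.5) = 4/19.
On each subinterval the trapezoid contributes (Δt_i/2)·[r(t_{i-1}) + r(t_i)].
Sum ≈ 1.78018.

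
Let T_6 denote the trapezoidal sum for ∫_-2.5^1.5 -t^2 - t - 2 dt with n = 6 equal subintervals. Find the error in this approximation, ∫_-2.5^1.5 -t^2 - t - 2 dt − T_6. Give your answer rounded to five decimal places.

0.29630

Exact integral: ∫_-2.5^1.5 f(t) dt ≈ -12.3333333.
T_6 ≈ -12.6296296.
Error ≈ -12.3333333 − (-12.6296296) ≈ 0.29630.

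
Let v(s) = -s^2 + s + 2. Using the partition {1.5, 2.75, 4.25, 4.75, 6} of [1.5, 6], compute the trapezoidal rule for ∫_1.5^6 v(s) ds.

Subinterval widths: 1.25, 1.5, 0.5, 1.25.
v(1.5) = 1.25, v(2.75) = -2.8125, v(4.25) = -11.8125, v(4.75) = -15.8125, v(6) = -28.
On each subinterval the trapezoid contributes (Δs_i/2)·[v(s_{i-1}) + v(s_i)].
Sum = -46.234375.

-46.234375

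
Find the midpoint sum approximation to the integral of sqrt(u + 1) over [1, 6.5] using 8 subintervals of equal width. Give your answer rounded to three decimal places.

11.811

Δu = (6.5 − 1)/8 = 0.6875.
Midpoints: 1.34375, 2.03125, 2.71875, 3.40625, 4.09375, 4.78125, 5.46875, 6.15625.
f(1.34375) ≈ 1.531, f(2.03125) ≈ 1.741, f(2.71875) ≈ 1.928, f(3.40625) ≈ 2.099, f(4.09375) ≈ 2.257, f(4.78125) ≈ 2.404, f(5.46875) ≈ 2.543, f(6.15625) ≈ 2.675.
Sum = Δu · [f(1.34375) + f(2.03125) + f(2.71875) + ...].
Sum ≈ 11.811.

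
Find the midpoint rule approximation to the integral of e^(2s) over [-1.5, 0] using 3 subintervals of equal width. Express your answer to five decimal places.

Δs = (0 − (-1.5))/3 = 0.5.
Midpoints: -1.25, -0.75, -0.25.
f(-1.25) ≈ 0.08208, f(-0.75) ≈ 0.22313, f(-0.25) ≈ 0.60653.
Sum = Δs · [f(-1.25) + f(-0.75) + f(-0.25)].
Sum ≈ 0.45587.

0.45587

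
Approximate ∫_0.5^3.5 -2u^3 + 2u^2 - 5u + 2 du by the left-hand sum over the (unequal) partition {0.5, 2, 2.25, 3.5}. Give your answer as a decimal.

-31.7578125

Subinterval widths: 1.5, 0.25, 1.25.
Left endpoints: 0.5, 2, 2.25.
f(0.5) = -0.25, f(2) = -16, f(2.25) = -21.90625.
Sum = Σ Δu_i · f(u_i).
Sum = -31.7578125.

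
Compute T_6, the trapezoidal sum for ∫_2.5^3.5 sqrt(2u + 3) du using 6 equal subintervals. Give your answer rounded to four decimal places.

Δu = (3.5 − 2.5)/6 = 1/6.
f(2.5) ≈ 2.8284, f(8/3) ≈ 2.8868, f(17/6) ≈ 2.9439, f(3) ≈ 3.0000, f(19/6) ≈ 3.0551, f(10/3) ≈ 3.1091, f(3.5) ≈ 3.1623.
T_6 = (Δu/2)·[f(u_0) + 2f(u_1) + ... + 2f(u_{5}) + f(u_6)].
Sum ≈ 2.9984.

2.9984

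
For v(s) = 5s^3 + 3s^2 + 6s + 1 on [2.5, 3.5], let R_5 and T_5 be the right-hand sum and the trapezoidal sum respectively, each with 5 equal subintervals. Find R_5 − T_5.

R_5 = 201.345.
T_5 = 185.32.
R_5 − T_5 = 16.025.

16.025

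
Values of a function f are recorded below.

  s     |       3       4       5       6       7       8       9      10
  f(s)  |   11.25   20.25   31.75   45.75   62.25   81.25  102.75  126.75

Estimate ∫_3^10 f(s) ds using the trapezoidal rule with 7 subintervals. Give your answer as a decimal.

413

Δs = 1.
T_7 = (1/2)·[11.25 + 2·20.25 + 2·31.75 + 2·45.75 + 2·62.25 + 2·81.25 + 2·102.75 + 126.75] = 413.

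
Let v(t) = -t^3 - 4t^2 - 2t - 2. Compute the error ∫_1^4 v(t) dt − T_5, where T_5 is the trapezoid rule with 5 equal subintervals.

Exact integral: ∫_1^4 v(t) dt = -168.75.
T_5 = -170.82.
Error = -168.75 − (-170.82) = 2.07.

2.07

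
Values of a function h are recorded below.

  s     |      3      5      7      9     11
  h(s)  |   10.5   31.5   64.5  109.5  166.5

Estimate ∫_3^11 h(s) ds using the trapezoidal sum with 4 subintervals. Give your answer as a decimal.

Δs = 2.
T_4 = (2/2)·[10.5 + 2·31.5 + 2·64.5 + 2·109.5 + 166.5] = 588.

588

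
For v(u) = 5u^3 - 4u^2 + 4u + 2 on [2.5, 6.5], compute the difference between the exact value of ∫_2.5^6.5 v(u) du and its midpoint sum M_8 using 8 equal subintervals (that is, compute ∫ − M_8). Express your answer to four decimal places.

5.2917

Exact integral: ∫_2.5^6.5 v(u) du ≈ 1917.166667.
M_8 = 1911.875.
Error ≈ 1917.166667 − 1911.875 ≈ 5.2917.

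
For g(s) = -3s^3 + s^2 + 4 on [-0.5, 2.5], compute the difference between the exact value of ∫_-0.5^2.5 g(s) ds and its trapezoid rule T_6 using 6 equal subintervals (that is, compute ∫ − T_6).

Exact integral: ∫_-0.5^2.5 g(s) ds = -12.
T_6 = -13.
Error = -12 − (-13) = 1.

1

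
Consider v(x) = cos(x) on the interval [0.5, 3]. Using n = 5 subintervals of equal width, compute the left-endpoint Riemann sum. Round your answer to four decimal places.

0.1357

Δx = (3 − 0.5)/5 = 0.5.
Left endpoints: 0.5, 1, 1.5, 2, 2.5.
v(0.5) ≈ 0.8776, v(1) ≈ 0.5403, v(1.5) ≈ 0.0707, v(2) ≈ -0.4161, v(2.5) ≈ -0.8011.
Sum = Δx · [v(0.5) + v(1) + v(1.5) + v(2) + v(2.5)].
Sum ≈ 0.1357.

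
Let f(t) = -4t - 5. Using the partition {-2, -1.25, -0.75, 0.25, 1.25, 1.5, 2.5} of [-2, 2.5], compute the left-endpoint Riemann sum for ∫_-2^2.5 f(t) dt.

-19.25

Subinterval widths: 0.75, 0.5, 1, 1, 0.25, 1.
Left endpoints: -2, -1.25, -0.75, 0.25, 1.25, 1.5.
f(-2) = 3, f(-1.25) = 0, f(-0.75) = -2, f(0.25) = -6, f(1.25) = -10, f(1.5) = -11.
Sum = Σ Δt_i · f(t_i).
Sum = -19.25.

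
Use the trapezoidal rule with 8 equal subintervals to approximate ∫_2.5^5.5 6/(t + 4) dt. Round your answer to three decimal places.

2.278

Δt = (5.5 − 2.5)/8 = 0.375.
f(2.5) = 12/13, f(2.875) = 48/55, f(3.25) = 24/29, f(3.625) = 48/61, f(4) = 0.75, f(4.375) = 48/67, f(4.75) = 24/35, f(5.125) = 48/73, f(5.5) = 12/19.
T_8 = (Δt/2)·[f(t_0) + 2f(t_1) + ... + 2f(t_{7}) + f(t_8)].
Sum ≈ 2.278.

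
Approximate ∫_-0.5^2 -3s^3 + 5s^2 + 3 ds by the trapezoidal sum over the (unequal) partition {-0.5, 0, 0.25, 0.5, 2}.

Subinterval widths: 0.5, 0.25, 0.25, 1.5.
f(-0.5) = 4.625, f(0) = 3, f(0.25) = 3.265625, f(0.5) = 3.875, f(2) = -1.
On each subinterval the trapezoid contributes (Δs_i/2)·[f(s_{i-1}) + f(s_i)].
Sum = 5.73828125.

5.73828125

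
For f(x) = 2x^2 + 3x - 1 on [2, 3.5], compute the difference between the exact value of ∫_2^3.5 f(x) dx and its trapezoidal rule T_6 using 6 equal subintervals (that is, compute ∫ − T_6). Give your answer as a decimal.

-0.03125

Exact integral: ∫_2^3.5 f(x) dx = 34.125.
T_6 = 34.15625.
Error = 34.125 − 34.15625 = -0.03125.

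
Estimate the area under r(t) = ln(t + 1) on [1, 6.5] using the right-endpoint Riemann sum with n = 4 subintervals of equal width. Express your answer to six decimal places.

Δt = (6.5 − 1)/4 = 1.375.
Right endpoints: 2.375, 3.75, 5.125, 6.5.
r(2.375) ≈ 1.216395, r(3.75) ≈ 1.558145, r(5.125) ≈ 1.812379, r(6.5) ≈ 2.014903.
Sum = Δt · [r(2.375) + r(3.75) + r(5.125) + r(6.5)].
Sum ≈ 9.077505.

9.077505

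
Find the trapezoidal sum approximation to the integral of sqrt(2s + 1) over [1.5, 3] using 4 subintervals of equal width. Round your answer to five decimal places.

Δs = (3 − 1.5)/4 = 0.375.
f(1.5) ≈ 2.00000, f(1.875) ≈ 2.17945, f(2.25) ≈ 2.34521, f(2.625) ≈ 2.50000, f(3) ≈ 2.64575.
T_4 = (Δs/2)·[f(s_0) + 2f(s_1) + 2f(s_2) + 2f(s_3) + f(s_4)].
Sum ≈ 3.50532.

3.50532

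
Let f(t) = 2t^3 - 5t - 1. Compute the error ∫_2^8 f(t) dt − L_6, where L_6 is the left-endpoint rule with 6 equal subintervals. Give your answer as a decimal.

459

Exact integral: ∫_2^8 f(t) dt = 1884.
L_6 = 1425.
Error = 1884 − 1425 = 459.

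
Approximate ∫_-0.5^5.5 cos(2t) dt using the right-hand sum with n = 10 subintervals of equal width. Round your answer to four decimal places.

-0.2303

Δt = (5.5 − (-0.5))/10 = 0.6.
Right endpoints: 0.1, 0.7, 1.3, 1.9, 2.5, 3.1, 3.7, 4.3, 4.9, 5.5.
f(0.1) ≈ 0.9801, f(0.7) ≈ 0.1700, f(1.3) ≈ -0.8569, f(1.9) ≈ -0.7910, f(2.5) ≈ 0.2837, f(3.1) ≈ 0.9965, f(3.7) ≈ 0.4385, f(4.3) ≈ -0.6787, f(4.9) ≈ -0.9304, f(5.5) ≈ 0.0044.
Sum = Δt · [f(0.1) + f(0.7) + f(1.3) + ...].
Sum ≈ -0.2303.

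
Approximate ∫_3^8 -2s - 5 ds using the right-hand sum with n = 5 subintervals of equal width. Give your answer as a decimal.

Δs = (8 − 3)/5 = 1.
Right endpoints: 4, 5, 6, 7, 8.
f(4) = -13, f(5) = -15, f(6) = -17, f(7) = -19, f(8) = -21.
Sum = Δs · [f(4) + f(5) + f(6) + f(7) + f(8)].
Sum = -85.

-85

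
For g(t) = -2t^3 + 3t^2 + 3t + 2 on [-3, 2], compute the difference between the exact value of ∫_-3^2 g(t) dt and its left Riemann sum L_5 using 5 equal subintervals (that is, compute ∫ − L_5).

-40

Exact integral: ∫_-3^2 g(t) dt = 70.
L_5 = 110.
Error = 70 − 110 = -40.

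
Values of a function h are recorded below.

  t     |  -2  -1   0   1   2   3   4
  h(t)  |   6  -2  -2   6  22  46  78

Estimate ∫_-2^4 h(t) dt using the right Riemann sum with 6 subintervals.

148

Δt = 1.
Sum = 1·[(-2) + (-2) + 6 + 22 + 46 + 78] = 148.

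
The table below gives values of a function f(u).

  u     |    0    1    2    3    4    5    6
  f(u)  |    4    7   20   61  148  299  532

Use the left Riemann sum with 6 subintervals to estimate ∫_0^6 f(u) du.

539

Δu = 1.
Sum = 1·[4 + 7 + 20 + 61 + 148 + 299] = 539.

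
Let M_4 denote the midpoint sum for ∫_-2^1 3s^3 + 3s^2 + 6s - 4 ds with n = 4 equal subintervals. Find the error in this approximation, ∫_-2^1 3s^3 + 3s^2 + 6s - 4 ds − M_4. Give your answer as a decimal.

Exact integral: ∫_-2^1 f(s) ds = -23.25.
M_4 = -23.0390625.
Error = -23.25 − (-23.0390625) = -0.2109375.

-0.2109375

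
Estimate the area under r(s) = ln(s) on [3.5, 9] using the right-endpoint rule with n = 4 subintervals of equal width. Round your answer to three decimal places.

Δs = (9 − 3.5)/4 = 1.375.
Right endpoints: 4.875, 6.25, 7.625, 9.
r(4.875) ≈ 1.584, r(6.25) ≈ 1.833, r(7.625) ≈ 2.031, r(9) ≈ 2.197.
Sum = Δs · [r(4.875) + r(6.25) + r(7.625) + r(9)].
Sum ≈ 10.512.

10.512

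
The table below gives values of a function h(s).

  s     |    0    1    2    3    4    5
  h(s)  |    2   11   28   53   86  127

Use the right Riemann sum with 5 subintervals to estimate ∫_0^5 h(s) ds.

305

Δs = 1.
Sum = 1·[11 + 28 + 53 + 86 + 127] = 305.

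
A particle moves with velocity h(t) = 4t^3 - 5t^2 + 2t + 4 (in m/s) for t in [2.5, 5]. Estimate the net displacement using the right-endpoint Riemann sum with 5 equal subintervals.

523.75

Δt = (5 − 2.5)/5 = 0.5.
Right endpoints: 3, 3.5, 4, 4.5, 5.
h(3) = 73, h(3.5) = 121.25, h(4) = 188, h(4.5) = 276.25, h(5) = 389.
Sum = Δt · [h(3) + h(3.5) + h(4) + h(4.5) + h(5)].
Sum = 523.75.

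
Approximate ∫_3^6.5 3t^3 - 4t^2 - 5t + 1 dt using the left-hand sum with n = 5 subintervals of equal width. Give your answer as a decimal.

Δt = (6.5 − 3)/5 = 0.7.
Left endpoints: 3, 3.7, 4.4, 5.1, 5.8.
f(3) = 31, f(3.7) = 79.699, f(4.4) = 157.112, f(5.1) = 269.413, f(5.8) = 422.776.
Sum = Δt · [f(3) + f(3.7) + f(4.4) + f(5.1) + f(5.8)].
Sum = 672.

672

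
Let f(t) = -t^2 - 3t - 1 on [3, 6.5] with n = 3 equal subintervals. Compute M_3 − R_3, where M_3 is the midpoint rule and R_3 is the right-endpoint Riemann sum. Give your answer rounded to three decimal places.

26.712

M_3 ≈ -135.51968.
R_3 ≈ -162.23148.
M_3 − R_3 ≈ 26.712.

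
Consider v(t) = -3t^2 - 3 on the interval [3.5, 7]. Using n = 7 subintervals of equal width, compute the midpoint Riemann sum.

-310.40625

Δt = (7 − 3.5)/7 = 0.5.
Midpoints: 3.75, 4.25, 4.75, 5.25, 5.75, 6.25, 6.75.
v(3.75) = -45.1875, v(4.25) = -57.1875, v(4.75) = -70.6875, v(5.25) = -85.6875, v(5.75) = -102.1875, v(6.25) = -120.1875, v(6.75) = -139.6875.
Sum = Δt · [v(3.75) + v(4.25) + v(4.75) + ...].
Sum = -310.40625.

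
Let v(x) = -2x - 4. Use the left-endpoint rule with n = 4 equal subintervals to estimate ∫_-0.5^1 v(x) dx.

-6.1875

Δx = (1 − (-0.5))/4 = 0.375.
Left endpoints: -0.5, -0.125, 0.25, 0.625.
v(-0.5) = -3, v(-0.125) = -3.75, v(0.25) = -4.5, v(0.625) = -5.25.
Sum = Δx · [v(-0.5) + v(-0.125) + v(0.25) + v(0.625)].
Sum = -6.1875.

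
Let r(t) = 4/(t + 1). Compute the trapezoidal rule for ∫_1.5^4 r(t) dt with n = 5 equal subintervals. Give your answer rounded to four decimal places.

2.7825

Δt = (4 − 1.5)/5 = 0.5.
r(1.5) = 1.6, r(2) = 4/3, r(2.5) = 8/7, r(3) = 1, r(3.5) = 8/9, r(4) = 0.8.
T_5 = (Δt/2)·[r(t_0) + 2r(t_1) + ... + 2r(t_{4}) + r(t_5)].
Sum ≈ 2.7825.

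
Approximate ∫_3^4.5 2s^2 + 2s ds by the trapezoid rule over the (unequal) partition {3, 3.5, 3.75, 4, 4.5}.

54.09375

Subinterval widths: 0.5, 0.25, 0.25, 0.5.
f(3) = 24, f(3.5) = 31.5, f(3.75) = 35.625, f(4) = 40, f(4.5) = 49.5.
On each subinterval the trapezoid contributes (Δs_i/2)·[f(s_{i-1}) + f(s_i)].
Sum = 54.09375.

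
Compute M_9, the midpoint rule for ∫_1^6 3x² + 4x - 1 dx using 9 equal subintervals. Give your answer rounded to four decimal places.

Δx = (6 − 1)/9 = 5/9.
Midpoints: 23/18, 11/6, 43/18, 53/18, 3.5, 73/18, 83/18, 31/6, 103/18.
f(23/18) = 973/108, f(11/6) = 197/12, f(43/18) = 2773/108, f(53/18) = 3973/108, f(3.5) = 49.75, f(73/18) = 6973/108, f(83/18) = 8773/108, f(31/6) = 99.75, f(103/18) = 12973/108.
Sum = Δx · [f(23/18) + f(11/6) + f(43/18) + ...].
Sum ≈ 279.6142.

279.6142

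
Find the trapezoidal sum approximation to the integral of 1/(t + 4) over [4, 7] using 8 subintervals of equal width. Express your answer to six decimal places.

Δt = (7 − 4)/8 = 0.375.
f(4) = 0.125, f(4.375) = 8/67, f(4.75) = 4/35, f(5.125) = 8/73, f(5.5) = 2/19, f(5.875) = 8/79, f(6.25) = 4/41, f(6.625) = 8/85, f(7) = 1/11.
T_8 = (Δt/2)·[f(t_0) + 2f(t_1) + ... + 2f(t_{7}) + f(t_8)].
Sum ≈ 0.318540.

0.318540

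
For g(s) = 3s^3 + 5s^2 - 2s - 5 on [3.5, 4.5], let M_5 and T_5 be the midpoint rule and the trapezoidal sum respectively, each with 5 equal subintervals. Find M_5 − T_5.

M_5 = 262.28.
T_5 = 262.69.
M_5 − T_5 = -0.41.

-0.41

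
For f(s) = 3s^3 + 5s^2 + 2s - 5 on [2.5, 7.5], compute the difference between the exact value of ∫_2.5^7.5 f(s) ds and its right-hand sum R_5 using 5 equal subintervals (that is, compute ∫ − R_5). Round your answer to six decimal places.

-781.041667

Exact integral: ∫_2.5^7.5 f(s) ds ≈ 3045.83333333.
R_5 = 3826.875.
Error ≈ 3045.83333333 − 3826.875 ≈ -781.041667.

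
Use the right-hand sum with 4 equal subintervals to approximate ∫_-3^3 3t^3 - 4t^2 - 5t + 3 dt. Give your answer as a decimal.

Δt = (3 − (-3))/4 = 1.5.
Right endpoints: -1.5, 0, 1.5, 3.
f(-1.5) = -8.625, f(0) = 3, f(1.5) = -3.375, f(3) = 33.
Sum = Δt · [f(-1.5) + f(0) + f(1.5) + f(3)].
Sum = 36.

36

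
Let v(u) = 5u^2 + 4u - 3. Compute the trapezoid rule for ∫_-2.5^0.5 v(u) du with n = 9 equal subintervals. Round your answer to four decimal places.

Δu = (0.5 − (-2.5))/9 = 1/3.
v(-2.5) = 18.25, v(-13/6) = 425/36, v(-11/6) = 233/36, v(-1.5) = 2.25, v(-7/6) = -31/36, v(-5/6) = -103/36, v(-0.5) = -3.75, v(-1/6) = -127/36, v(1/6) = -79/36, v(0.5) = 0.25.
T_9 = (Δu/2)·[v(u_0) + 2v(u_1) + ... + 2v(u_{8}) + v(u_9)].
Sum ≈ 5.5278.

5.5278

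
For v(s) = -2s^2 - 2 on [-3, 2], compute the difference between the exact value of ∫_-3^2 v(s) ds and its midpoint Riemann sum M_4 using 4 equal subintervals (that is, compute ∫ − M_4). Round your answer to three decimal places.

-1.302

Exact integral: ∫_-3^2 v(s) ds ≈ -33.33333.
M_4 = -32.03125.
Error ≈ -33.33333 − (-32.03125) ≈ -1.302.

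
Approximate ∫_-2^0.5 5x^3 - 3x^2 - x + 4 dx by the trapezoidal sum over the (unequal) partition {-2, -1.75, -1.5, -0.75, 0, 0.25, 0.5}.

-18.32421875

Subinterval widths: 0.25, 0.25, 0.75, 0.75, 0.25, 0.25.
f(-2) = -46, f(-1.75) = -30.234375, f(-1.5) = -18.125, f(-0.75) = 0.953125, f(0) = 4, f(0.25) = 3.640625, f(0.5) = 3.375.
On each subinterval the trapezoid contributes (Δx_i/2)·[f(x_{i-1}) + f(x_i)].
Sum = -18.32421875.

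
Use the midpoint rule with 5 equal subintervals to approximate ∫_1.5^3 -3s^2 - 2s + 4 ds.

Δs = (3 − 1.5)/5 = 0.3.
Midpoints: 1.65, 1.95, 2.25, 2.55, 2.85.
f(1.65) = -7.4675, f(1.95) = -11.3075, f(2.25) = -15.6875, f(2.55) = -20.6075, f(2.85) = -26.0675.
Sum = Δs · [f(1.65) + f(1.95) + f(2.25) + f(2.55) + f(2.85)].
Sum = -24.34125.

-24.34125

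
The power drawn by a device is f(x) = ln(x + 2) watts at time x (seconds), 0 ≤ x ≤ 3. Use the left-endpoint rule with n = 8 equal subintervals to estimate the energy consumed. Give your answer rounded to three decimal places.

3.486

Δx = (3 − 0)/8 = 0.375.
Left endpoints: 0, 0.375, 0.75, 1.125, 1.5, 1.875, 2.25, 2.625.
f(0) ≈ 0.693, f(0.375) ≈ 0.865, f(0.75) ≈ 1.012, f(1.125) ≈ 1.139, f(1.5) ≈ 1.253, f(1.875) ≈ 1.355, f(2.25) ≈ 1.447, f(2.625) ≈ 1.531.
Sum = Δx · [f(0) + f(0.375) + f(0.75) + ...].
Sum ≈ 3.486.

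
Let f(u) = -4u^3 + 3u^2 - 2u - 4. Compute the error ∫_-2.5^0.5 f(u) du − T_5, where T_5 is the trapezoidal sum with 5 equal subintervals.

Exact integral: ∫_-2.5^0.5 f(u) du = 48.75.
T_5 = 51.45.
Error = 48.75 − 51.45 = -2.7.

-2.7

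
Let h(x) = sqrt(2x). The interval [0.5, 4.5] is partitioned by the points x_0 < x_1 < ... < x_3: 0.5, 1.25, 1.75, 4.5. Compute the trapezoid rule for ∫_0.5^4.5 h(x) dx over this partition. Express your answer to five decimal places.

8.52831

Subinterval widths: 0.75, 0.5, 2.75.
h(0.5) ≈ 1.00000, h(1.25) ≈ 1.58114, h(1.75) ≈ 1.87083, h(4.5) ≈ 3.00000.
On each subinterval the trapezoid contributes (Δx_i/2)·[h(x_{i-1}) + h(x_i)].
Sum ≈ 8.52831.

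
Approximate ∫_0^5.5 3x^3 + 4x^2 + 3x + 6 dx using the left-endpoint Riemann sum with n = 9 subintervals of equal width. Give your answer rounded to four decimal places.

Δx = (5.5 − 0)/9 = 11/18.
Left endpoints: 0, 11/18, 11/9, 11/6, 22/9, 55/18, 11/3, 77/18, 44/9.
f(0) = 6, f(11/18) = 19463/1944, f(11/9) = 5132/243, f(11/6) = 3127/72, f(22/9) = 19696/243, f(55/18) = 268459/1944, f(11/3) = 656/3, f(77/18) = 635441/1944, f(44/9) = 113438/243.
Sum = Δx · [f(0) + f(11/18) + f(11/9) + ...].
Sum ≈ 801.8230.

801.8230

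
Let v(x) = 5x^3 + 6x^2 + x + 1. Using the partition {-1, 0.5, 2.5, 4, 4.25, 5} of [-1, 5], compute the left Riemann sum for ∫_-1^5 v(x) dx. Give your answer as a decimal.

Subinterval widths: 1.5, 2, 1.5, 0.25, 0.75.
Left endpoints: -1, 0.5, 2.5, 4, 4.25.
v(-1) = 1, v(0.5) = 3.625, v(2.5) = 119.125, v(4) = 421, v(4.25) = 497.453125.
Sum = Σ Δx_i · v(x_i).
Sum = 665.77734375.

665.77734375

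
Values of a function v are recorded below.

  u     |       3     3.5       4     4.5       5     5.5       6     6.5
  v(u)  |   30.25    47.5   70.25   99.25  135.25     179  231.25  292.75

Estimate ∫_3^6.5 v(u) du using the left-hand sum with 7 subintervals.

396.375

Δu = 0.5.
Sum = 0.5·[30.25 + 47.5 + 70.25 + 99.25 + 135.25 + 179 + 231.25] = 396.375.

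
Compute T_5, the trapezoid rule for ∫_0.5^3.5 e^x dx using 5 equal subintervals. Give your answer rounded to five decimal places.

Δx = (3.5 − 0.5)/5 = 0.6.
f(0.5) ≈ 1.64872, f(1.1) ≈ 3.00417, f(1.7) ≈ 5.47395, f(2.3) ≈ 9.97418, f(2.9) ≈ 18.17415, f(3.5) ≈ 33.11545.
T_5 = (Δx/2)·[f(x_0) + 2f(x_1) + ... + 2f(x_{4}) + f(x_5)].
Sum ≈ 32.40512.

32.40512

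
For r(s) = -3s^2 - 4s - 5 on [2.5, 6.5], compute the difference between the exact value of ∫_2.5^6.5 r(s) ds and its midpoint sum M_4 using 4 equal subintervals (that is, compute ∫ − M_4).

-1

Exact integral: ∫_2.5^6.5 r(s) ds = -351.
M_4 = -350.
Error = -351 − (-350) = -1.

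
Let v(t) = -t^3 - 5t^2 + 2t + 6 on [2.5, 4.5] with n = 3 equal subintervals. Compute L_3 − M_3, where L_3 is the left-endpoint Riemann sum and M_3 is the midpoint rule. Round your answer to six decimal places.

L_3 ≈ -147.71296296.
M_3 ≈ -191.43518519.
L_3 − M_3 ≈ 43.722222.

43.722222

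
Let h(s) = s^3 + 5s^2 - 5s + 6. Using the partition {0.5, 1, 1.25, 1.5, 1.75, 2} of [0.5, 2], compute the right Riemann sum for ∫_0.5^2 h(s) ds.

19.640625

Subinterval widths: 0.5, 0.25, 0.25, 0.25, 0.25.
Right endpoints: 1, 1.25, 1.5, 1.75, 2.
h(1) = 7, h(1.25) = 9.515625, h(1.5) = 13.125, h(1.75) = 17.921875, h(2) = 24.
Sum = Σ Δs_i · h(s_i).
Sum = 19.640625.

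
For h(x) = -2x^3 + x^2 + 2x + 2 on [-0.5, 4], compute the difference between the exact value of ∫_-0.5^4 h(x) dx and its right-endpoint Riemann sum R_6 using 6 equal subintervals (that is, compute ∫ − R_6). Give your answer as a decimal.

42.8203125

Exact integral: ∫_-0.5^4 h(x) dx = -81.84375.
R_6 = -124.6640625.
Error = -81.84375 − (-124.6640625) = 42.8203125.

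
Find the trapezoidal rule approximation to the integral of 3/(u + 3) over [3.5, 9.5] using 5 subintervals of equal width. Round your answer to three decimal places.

Δu = (9.5 − 3.5)/5 = 1.2.
f(3.5) = 6/13, f(4.7) = 30/77, f(5.9) = 30/89, f(7.1) = 30/101, f(8.3) = 30/113, f(9.5) = 0.24.
T_5 = (Δu/2)·[f(u_0) + 2f(u_1) + ... + 2f(u_{4}) + f(u_5)].
Sum ≈ 1.968.

1.968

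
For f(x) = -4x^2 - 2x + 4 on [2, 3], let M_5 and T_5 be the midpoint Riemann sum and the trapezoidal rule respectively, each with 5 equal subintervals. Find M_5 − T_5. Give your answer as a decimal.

M_5 = -26.32.
T_5 = -26.36.
M_5 − T_5 = 0.04.

0.04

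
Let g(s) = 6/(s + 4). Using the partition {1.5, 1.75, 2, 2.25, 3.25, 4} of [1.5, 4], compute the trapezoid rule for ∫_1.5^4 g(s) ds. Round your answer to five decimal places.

Subinterval widths: 0.25, 0.25, 0.25, 1, 0.75.
g(1.5) = 12/11, g(1.75) = 24/23, g(2) = 1, g(2.25) = 0.96, g(3.25) = 24/29, g(4) = 0.75.
On each subinterval the trapezoid contributes (Δs_i/2)·[g(s_{i-1}) + g(s_i)].
Sum ≈ 2.25262.

2.25262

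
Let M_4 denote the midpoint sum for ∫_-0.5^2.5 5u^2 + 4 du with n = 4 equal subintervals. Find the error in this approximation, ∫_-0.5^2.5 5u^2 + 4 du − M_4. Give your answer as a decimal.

Exact integral: ∫_-0.5^2.5 f(u) du = 38.25.
M_4 = 37.546875.
Error = 38.25 − 37.546875 = 0.703125.

0.703125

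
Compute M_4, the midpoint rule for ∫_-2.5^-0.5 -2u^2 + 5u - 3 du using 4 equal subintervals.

Δu = (-0.5 − (-2.5))/4 = 0.5.
Midpoints: -2.25, -1.75, -1.25, -0.75.
f(-2.25) = -24.375, f(-1.75) = -17.875, f(-1.25) = -12.375, f(-0.75) = -7.875.
Sum = Δu · [f(-2.25) + f(-1.75) + f(-1.25) + f(-0.75)].
Sum = -31.25.

-31.25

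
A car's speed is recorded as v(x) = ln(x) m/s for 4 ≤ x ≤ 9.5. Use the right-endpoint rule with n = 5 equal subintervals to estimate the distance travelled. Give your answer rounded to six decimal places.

Δx = (9.5 − 4)/5 = 1.1.
Right endpoints: 5.1, 6.2, 7.3, 8.4, 9.5.
v(5.1) ≈ 1.629241, v(6.2) ≈ 1.824549, v(7.3) ≈ 1.987874, v(8.4) ≈ 2.128232, v(9.5) ≈ 2.251292.
Sum = Δx · [v(5.1) + v(6.2) + v(7.3) + v(8.4) + v(9.5)].
Sum ≈ 10.803306.

10.803306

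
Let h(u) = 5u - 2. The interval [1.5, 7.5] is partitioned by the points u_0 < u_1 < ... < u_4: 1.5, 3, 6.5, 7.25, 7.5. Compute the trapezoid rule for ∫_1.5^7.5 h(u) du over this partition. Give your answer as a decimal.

123

Subinterval widths: 1.5, 3.5, 0.75, 0.25.
h(1.5) = 5.5, h(3) = 13, h(6.5) = 30.5, h(7.25) = 34.25, h(7.5) = 35.5.
On each subinterval the trapezoid contributes (Δu_i/2)·[h(u_{i-1}) + h(u_i)].
Sum = 123.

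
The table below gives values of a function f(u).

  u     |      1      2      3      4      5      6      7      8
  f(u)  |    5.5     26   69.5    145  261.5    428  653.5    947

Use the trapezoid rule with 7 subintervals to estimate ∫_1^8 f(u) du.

2059.75

Δu = 1.
T_7 = (1/2)·[5.5 + 2·26 + 2·69.5 + 2·145 + 2·261.5 + 2·428 + 2·653.5 + 947] = 2059.75.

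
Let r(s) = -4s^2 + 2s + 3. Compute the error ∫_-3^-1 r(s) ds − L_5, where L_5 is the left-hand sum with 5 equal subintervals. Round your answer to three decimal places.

Exact integral: ∫_-3^-1 r(s) ds ≈ -36.66667.
L_5 = -44.08.
Error ≈ -36.66667 − (-44.08) ≈ 7.413.

7.413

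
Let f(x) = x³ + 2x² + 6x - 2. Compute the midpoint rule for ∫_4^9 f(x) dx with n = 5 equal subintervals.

Δx = (9 − 4)/5 = 1.
Midpoints: 4.5, 5.5, 6.5, 7.5, 8.5.
f(4.5) = 156.625, f(5.5) = 257.875, f(6.5) = 396.125, f(7.5) = 577.375, f(8.5) = 807.625.
Sum = Δx · [f(4.5) + f(5.5) + f(6.5) + f(7.5) + f(8.5)].
Sum = 2195.625.

2195.625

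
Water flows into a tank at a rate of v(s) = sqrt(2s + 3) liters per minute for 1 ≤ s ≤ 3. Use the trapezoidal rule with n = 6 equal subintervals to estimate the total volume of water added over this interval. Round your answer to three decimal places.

5.272

Δs = (3 − 1)/6 = 1/3.
v(1) ≈ 2.236, v(4/3) ≈ 2.380, v(5/3) ≈ 2.517, v(2) ≈ 2.646, v(7/3) ≈ 2.769, v(8/3) ≈ 2.887, v(3) ≈ 3.000.
T_6 = (Δs/2)·[v(s_0) + 2v(s_1) + ... + 2v(s_{5}) + v(s_6)].
Sum ≈ 5.272.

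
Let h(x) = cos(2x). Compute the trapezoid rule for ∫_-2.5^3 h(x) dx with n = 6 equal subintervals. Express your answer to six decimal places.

Δx = (3 − (-2.5))/6 = 11/12.
h(-2.5) ≈ 0.283662, h(-19/12) ≈ -0.999686, h(-2/3) ≈ 0.235238, h(0.25) ≈ 0.877583, h(7/6) ≈ -0.690758, h(25/12) ≈ -0.519036, h(3) ≈ 0.960170.
T_6 = (Δx/2)·[h(x_0) + 2h(x_1) + ... + 2h(x_{5}) + h(x_6)].
Sum ≈ -0.435181.

-0.435181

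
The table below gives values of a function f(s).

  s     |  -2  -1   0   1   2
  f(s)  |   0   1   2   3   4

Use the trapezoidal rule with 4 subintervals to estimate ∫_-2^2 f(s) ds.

Δs = 1.
T_4 = (1/2)·[0 + 2·1 + 2·2 + 2·3 + 4] = 8.

8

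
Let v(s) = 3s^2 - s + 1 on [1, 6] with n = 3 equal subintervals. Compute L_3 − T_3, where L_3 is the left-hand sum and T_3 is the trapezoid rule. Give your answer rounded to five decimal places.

L_3 ≈ 126.1111111.
T_3 ≈ 209.4444444.
L_3 − T_3 ≈ -83.33333.

-83.33333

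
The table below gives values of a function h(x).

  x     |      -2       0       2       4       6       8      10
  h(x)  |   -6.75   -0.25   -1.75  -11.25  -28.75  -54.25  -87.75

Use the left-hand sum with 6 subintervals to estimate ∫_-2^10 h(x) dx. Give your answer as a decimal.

-206

Δx = 2.
Sum = 2·[(-6.75) + (-0.25) + (-1.75) + (-11.25) + (-28.75) + (-54.25)] = -206.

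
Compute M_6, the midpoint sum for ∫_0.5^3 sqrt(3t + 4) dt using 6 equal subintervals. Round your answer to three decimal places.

7.551

Δt = (3 − 0.5)/6 = 5/12.
Midpoints: 17/24, 1.125, 37/24, 47/24, 2.375, 67/24.
f(17/24) ≈ 2.475, f(1.125) ≈ 2.716, f(37/24) ≈ 2.937, f(47/24) ≈ 3.142, f(2.375) ≈ 3.335, f(67/24) ≈ 3.518.
Sum = Δt · [f(17/24) + f(1.125) + f(37/24) + ...].
Sum ≈ 7.551.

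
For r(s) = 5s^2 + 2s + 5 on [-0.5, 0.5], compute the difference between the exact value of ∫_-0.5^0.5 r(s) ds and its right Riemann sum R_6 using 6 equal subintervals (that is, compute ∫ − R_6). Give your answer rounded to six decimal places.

Exact integral: ∫_-0.5^0.5 r(s) ds ≈ 5.41666667.
R_6 ≈ 5.60648148.
Error ≈ 5.41666667 − 5.60648148 ≈ -0.189815.

-0.189815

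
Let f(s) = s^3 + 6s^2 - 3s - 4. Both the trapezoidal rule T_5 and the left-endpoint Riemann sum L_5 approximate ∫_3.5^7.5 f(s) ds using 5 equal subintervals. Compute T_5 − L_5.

252.4

T_5 = 1439.1.
L_5 = 1186.7.
T_5 − L_5 = 252.4.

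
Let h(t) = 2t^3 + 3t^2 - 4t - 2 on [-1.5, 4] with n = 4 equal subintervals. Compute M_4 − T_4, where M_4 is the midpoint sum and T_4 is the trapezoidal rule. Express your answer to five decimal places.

M_4 ≈ 145.2451172.
T_4 ≈ 172.5410156.
M_4 − T_4 ≈ -27.29590.

-27.29590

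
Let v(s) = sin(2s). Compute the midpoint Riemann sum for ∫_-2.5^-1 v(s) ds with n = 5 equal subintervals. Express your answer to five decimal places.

Δs = (-1 − (-2.5))/5 = 0.3.
Midpoints: -2.35, -2.05, -1.75, -1.45, -1.15.
v(-2.35) ≈ 0.99992, v(-2.05) ≈ 0.81828, v(-1.75) ≈ 0.35078, v(-1.45) ≈ -0.23925, v(-1.15) ≈ -0.74571.
Sum = Δs · [v(-2.35) + v(-2.05) + v(-1.75) + v(-1.45) + v(-1.15)].
Sum ≈ 0.35521.

0.35521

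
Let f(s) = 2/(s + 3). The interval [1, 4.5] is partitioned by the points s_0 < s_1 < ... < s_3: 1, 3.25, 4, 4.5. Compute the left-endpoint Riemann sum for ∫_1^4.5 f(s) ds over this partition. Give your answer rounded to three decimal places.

1.508

Subinterval widths: 2.25, 0.75, 0.5.
Left endpoints: 1, 3.25, 4.
f(1) = 0.5, f(3.25) = 0.32, f(4) = 2/7.
Sum = Σ Δs_i · f(s_i).
Sum ≈ 1.508.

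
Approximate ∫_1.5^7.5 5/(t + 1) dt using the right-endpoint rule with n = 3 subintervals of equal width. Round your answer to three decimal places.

Δt = (7.5 − 1.5)/3 = 2.
Right endpoints: 3.5, 5.5, 7.5.
f(3.5) = 10/9, f(5.5) = 10/13, f(7.5) = 10/17.
Sum = Δt · [f(3.5) + f(5.5) + f(7.5)].
Sum ≈ 4.937.

4.937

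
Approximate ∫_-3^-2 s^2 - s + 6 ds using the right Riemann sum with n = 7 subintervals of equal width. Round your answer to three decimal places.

Δs = (-2 − (-3))/7 = 1/7.
Right endpoints: -20/7, -19/7, -18/7, -17/7, -16/7, -15/7, -2.
f(-20/7) = 834/49, f(-19/7) = 788/49, f(-18/7) = 744/49, f(-17/7) = 702/49, f(-16/7) = 662/49, f(-15/7) = 624/49, f(-2) = 12.
Sum = Δs · [f(-20/7) + f(-19/7) + f(-18/7) + ...].
Sum ≈ 14.408.

14.408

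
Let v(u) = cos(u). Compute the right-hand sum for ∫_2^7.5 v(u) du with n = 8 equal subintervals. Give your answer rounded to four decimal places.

0.2898

Δu = (7.5 − 2)/8 = 0.6875.
Right endpoints: 2.6875, 3.375, 4.0625, 4.75, 5.4375, 6.125, 6.8125, 7.5.
v(2.6875) ≈ -0.8987, v(3.375) ≈ -0.9729, v(4.0625) ≈ -0.6051, v(4.75) ≈ 0.0376, v(5.4375) ≈ 0.6632, v(6.125) ≈ 0.9875, v(6.8125) ≈ 0.8632, v(7.5) ≈ 0.3466.
Sum = Δu · [v(2.6875) + v(3.375) + v(4.0625) + ...].
Sum ≈ 0.2898.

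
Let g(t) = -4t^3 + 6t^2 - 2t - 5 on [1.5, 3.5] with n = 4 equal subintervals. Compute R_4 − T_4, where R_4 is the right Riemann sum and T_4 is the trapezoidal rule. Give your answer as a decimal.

R_4 = -113.5.
T_4 = -88.
R_4 − T_4 = -25.5.

-25.5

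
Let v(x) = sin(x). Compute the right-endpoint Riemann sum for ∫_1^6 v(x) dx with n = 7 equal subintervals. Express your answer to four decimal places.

Δx = (6 − 1)/7 = 5/7.
Right endpoints: 12/7, 17/7, 22/7, 27/7, 32/7, 37/7, 6.
v(12/7) ≈ 0.9897, v(17/7) ≈ 0.6541, v(22/7) ≈ -0.0013, v(27/7) ≈ -0.6560, v(32/7) ≈ -0.9901, v(37/7) ≈ -0.8401, v(6) ≈ -0.2794.
Sum = Δx · [v(12/7) + v(17/7) + v(22/7) + ...].
Sum ≈ -0.8022.

-0.8022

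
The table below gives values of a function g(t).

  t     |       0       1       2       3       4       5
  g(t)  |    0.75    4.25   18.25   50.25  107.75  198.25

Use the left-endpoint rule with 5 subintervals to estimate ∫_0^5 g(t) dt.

Δt = 1.
Sum = 1·[0.75 + 4.25 + 18.25 + 50.25 + 107.75] = 181.25.

181.25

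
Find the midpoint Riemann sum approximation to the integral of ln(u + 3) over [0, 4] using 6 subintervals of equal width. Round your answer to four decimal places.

Δu = (4 − 0)/6 = 2/3.
Midpoints: 1/3, 1, 5/3, 7/3, 3, 11/3.
f(1/3) ≈ 1.2040, f(1) ≈ 1.3863, f(5/3) ≈ 1.5404, f(7/3) ≈ 1.6740, f(3) ≈ 1.7918, f(11/3) ≈ 1.8971.
Sum = Δu · [f(1/3) + f(1) + f(5/3) + ...].
Sum ≈ 6.3290.

6.3290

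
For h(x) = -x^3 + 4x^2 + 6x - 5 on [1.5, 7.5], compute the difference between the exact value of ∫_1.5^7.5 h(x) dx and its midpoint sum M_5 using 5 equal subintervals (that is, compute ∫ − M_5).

-6.84

Exact integral: ∫_1.5^7.5 h(x) dx = -99.75.
M_5 = -92.91.
Error = -99.75 − (-92.91) = -6.84.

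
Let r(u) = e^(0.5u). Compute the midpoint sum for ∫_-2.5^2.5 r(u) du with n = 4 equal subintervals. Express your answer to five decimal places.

6.30456

Δu = (2.5 − (-2.5))/4 = 1.25.
Midpoints: -1.875, -0.625, 0.625, 1.875.
r(-1.875) ≈ 0.39161, r(-0.625) ≈ 0.73162, r(0.625) ≈ 1.36684, r(1.875) ≈ 2.55359.
Sum = Δu · [r(-1.875) + r(-0.625) + r(0.625) + r(1.875)].
Sum ≈ 6.30456.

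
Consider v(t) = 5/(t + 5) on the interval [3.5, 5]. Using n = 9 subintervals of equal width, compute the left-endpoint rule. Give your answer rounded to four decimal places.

Δt = (5 − 3.5)/9 = 1/6.
Left endpoints: 3.5, 11/3, 23/6, 4, 25/6, 13/3, 4.5, 14/3, 29/6.
v(3.5) = 10/17, v(11/3) = 15/26, v(23/6) = 30/53, v(4) = 5/9, v(25/6) = 6/11, v(13/3) = 15/28, v(4.5) = 10/19, v(14/3) = 15/29, v(29/6) = 30/59.
Sum = Δt · [v(3.5) + v(11/3) + v(23/6) + ...].
Sum ≈ 0.8200.

0.8200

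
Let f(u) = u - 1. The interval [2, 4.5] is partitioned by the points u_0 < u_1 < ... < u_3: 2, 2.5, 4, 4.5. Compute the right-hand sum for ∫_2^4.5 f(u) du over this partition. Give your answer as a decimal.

Subinterval widths: 0.5, 1.5, 0.5.
Right endpoints: 2.5, 4, 4.5.
f(2.5) = 1.5, f(4) = 3, f(4.5) = 3.5.
Sum = Σ Δu_i · f(u_i).
Sum = 7.

7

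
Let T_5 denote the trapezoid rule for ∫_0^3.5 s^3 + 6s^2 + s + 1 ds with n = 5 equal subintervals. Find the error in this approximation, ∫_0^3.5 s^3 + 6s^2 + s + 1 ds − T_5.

Exact integral: ∫_0^3.5 f(s) ds = 132.890625.
T_5 = 136.10625.
Error = 132.890625 − 136.10625 = -3.215625.

-3.215625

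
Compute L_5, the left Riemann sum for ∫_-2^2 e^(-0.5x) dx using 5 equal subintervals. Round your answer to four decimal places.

5.7035

Δx = (2 − (-2))/5 = 0.8.
Left endpoints: -2, -1.2, -0.4, 0.4, 1.2.
f(-2) ≈ 2.7183, f(-1.2) ≈ 1.8221, f(-0.4) ≈ 1.2214, f(0.4) ≈ 0.8187, f(1.2) ≈ 0.5488.
Sum = Δx · [f(-2) + f(-1.2) + f(-0.4) + f(0.4) + f(1.2)].
Sum ≈ 5.7035.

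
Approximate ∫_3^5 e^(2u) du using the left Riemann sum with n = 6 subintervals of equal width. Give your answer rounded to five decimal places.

7605.17053

Δu = (5 − 3)/6 = 1/3.
Left endpoints: 3, 10/3, 11/3, 4, 13/3, 14/3.
f(3) ≈ 403.42879, f(10/3) ≈ 785.77199, f(11/3) ≈ 1530.47486, f(4) ≈ 2980.95799, f(13/3) ≈ 5806.11335, f(14/3) ≈ 11308.76461.
Sum = Δu · [f(3) + f(10/3) + f(11/3) + ...].
Sum ≈ 7605.17053.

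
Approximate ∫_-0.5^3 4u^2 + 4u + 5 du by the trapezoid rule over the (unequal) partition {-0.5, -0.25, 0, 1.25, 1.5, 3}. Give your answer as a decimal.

Subinterval widths: 0.25, 0.25, 1.25, 0.25, 1.5.
f(-0.5) = 4, f(-0.25) = 4.25, f(0) = 5, f(1.25) = 16.25, f(1.5) = 20, f(3) = 53.
On each subinterval the trapezoid contributes (Δu_i/2)·[f(u_{i-1}) + f(u_i)].
Sum = 74.75.

74.75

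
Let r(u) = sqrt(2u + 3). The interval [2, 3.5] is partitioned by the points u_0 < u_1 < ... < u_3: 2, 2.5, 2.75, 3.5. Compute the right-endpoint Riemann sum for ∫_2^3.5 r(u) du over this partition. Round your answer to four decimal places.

Subinterval widths: 0.5, 0.25, 0.75.
Right endpoints: 2.5, 2.75, 3.5.
r(2.5) ≈ 2.8284, r(2.75) ≈ 2.9155, r(3.5) ≈ 3.1623.
Sum = Σ Δu_i · r(u_i).
Sum ≈ 4.5148.

4.5148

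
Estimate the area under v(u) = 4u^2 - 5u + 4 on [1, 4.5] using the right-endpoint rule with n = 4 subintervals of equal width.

Δu = (4.5 − 1)/4 = 0.875.
Right endpoints: 1.875, 2.75, 3.625, 4.5.
v(1.875) = 8.6875, v(2.75) = 20.5, v(3.625) = 38.4375, v(4.5) = 62.5.
Sum = Δu · [v(1.875) + v(2.75) + v(3.625) + v(4.5)].
Sum = 113.859375.

113.859375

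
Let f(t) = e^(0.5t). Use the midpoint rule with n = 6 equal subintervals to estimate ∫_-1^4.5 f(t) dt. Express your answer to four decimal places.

17.6079

Δt = (4.5 − (-1))/6 = 11/12.
Midpoints: -13/24, 0.375, 31/24, 53/24, 3.125, 97/24.
f(-13/24) ≈ 0.7627, f(0.375) ≈ 1.2062, f(31/24) ≈ 1.9076, f(53/24) ≈ 3.0167, f(3.125) ≈ 4.7707, f(97/24) ≈ 7.5446.
Sum = Δt · [f(-13/24) + f(0.375) + f(31/24) + ...].
Sum ≈ 17.6079.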